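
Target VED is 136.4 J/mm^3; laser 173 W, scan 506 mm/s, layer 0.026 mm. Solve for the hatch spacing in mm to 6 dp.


h = 173 / (136.4*506*0.026) = 0.096407 mm


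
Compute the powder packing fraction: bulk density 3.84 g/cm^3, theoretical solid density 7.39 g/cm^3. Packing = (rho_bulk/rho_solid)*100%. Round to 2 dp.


Packing = (3.84/7.39)*100 = 51.96 %


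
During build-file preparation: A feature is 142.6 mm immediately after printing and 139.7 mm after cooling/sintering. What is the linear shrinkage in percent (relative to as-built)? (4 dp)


Shrinkage = ((142.6-139.7)/142.6)*100 = 2.0337 %


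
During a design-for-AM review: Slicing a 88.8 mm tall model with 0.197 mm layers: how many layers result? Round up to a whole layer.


Layers = ceil(88.8/0.197) = 451


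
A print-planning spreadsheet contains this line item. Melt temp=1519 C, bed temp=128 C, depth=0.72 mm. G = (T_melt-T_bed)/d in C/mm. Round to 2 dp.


G = (1519-128)/0.72 = 1931.94 C/mm


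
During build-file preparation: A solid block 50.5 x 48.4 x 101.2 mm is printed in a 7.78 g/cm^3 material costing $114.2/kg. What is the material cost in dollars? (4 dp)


V = 50.5 * 48.4 * 101.2 = 247353.04 mm^3 = 247.35304 cm^3
Mass = 247.35304 * 7.78 / 1000 = 1.92440665 kg
Cost = 1.92440665 * 114.2 = 219.7672 $


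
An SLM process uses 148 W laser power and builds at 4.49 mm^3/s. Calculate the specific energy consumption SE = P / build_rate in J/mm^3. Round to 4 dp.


SE = 148 / 4.49 = 32.9621 J/mm^3


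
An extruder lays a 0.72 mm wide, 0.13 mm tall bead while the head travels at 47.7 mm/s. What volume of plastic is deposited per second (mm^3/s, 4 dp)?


Rate = 0.72 * 0.13 * 47.7 = 4.4647 mm^3/s


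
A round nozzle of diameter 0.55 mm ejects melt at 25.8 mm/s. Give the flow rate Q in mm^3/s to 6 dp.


A = pi*(0.55/2)^2 = 0.23758294 mm^2
Q = 0.23758294 * 25.8 = 6.12964 mm^3/s


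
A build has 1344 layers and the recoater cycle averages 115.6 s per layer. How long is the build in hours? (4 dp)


t = 1344 * 115.6 / 3600 = 43.1573 hrs


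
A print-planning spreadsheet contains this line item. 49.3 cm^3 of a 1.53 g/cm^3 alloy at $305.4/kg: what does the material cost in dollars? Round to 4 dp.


Mass = 49.3*1.53/1000 = 0.075429 kg
Cost = 0.075429 * 305.4 = 23.036 $


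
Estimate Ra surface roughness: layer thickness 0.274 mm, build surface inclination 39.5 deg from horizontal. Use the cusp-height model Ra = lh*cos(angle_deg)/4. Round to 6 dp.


Ra = 0.274 * cos(39.5) / 4 = 0.052856 mm


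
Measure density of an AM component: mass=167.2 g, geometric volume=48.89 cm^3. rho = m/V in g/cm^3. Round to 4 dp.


rho = 167.2 / 48.89 = 3.4199 g/cm^3


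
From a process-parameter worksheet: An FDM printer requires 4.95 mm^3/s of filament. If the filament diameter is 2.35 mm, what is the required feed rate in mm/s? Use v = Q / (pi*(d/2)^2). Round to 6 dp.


A = pi*(2.35/2)^2 = 4.337361
v = 4.95 / 4.337361 = 1.141247 mm/s


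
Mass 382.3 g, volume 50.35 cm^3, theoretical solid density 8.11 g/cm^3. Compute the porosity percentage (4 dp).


rho_part = 382.3 / 50.35 = 7.59285005 g/cm^3
Porosity = (1 - 7.59285005/8.11)*100 = 6.3767 %


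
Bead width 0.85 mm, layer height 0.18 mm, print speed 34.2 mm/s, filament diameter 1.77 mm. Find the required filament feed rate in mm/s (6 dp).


Q = 0.85 * 0.18 * 34.2 = 5.2326 mm^3/s
A_fil = pi*(1.77/2)^2 = 2.46057391 mm^2
v_feed = 5.2326 / 2.46057391 = 2.126577 mm/s


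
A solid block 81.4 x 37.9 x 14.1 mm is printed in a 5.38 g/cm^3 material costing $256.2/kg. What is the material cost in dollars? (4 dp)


V = 81.4 * 37.9 * 14.1 = 43499.346 mm^3 = 43.499346 cm^3
Mass = 43.499346 * 5.38 / 1000 = 0.23402648 kg
Cost = 0.23402648 * 256.2 = 59.9576 $


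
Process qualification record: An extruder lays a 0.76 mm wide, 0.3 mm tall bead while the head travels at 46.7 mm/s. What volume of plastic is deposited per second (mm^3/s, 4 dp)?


Rate = 0.76 * 0.3 * 46.7 = 10.6476 mm^3/s


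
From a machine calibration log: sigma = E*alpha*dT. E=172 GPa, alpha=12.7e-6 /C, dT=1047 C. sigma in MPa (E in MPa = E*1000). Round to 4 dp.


sigma = 172*1000 * 12.7e-6 * 1047 = 2287.0668 MPa


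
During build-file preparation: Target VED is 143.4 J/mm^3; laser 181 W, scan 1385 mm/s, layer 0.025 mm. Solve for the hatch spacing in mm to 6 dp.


h = 181 / (143.4*1385*0.025) = 0.036454 mm


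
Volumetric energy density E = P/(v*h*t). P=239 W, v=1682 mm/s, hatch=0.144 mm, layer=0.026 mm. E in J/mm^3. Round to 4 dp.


E = 239 / (1682*0.144*0.026) = 37.9521 J/mm^3


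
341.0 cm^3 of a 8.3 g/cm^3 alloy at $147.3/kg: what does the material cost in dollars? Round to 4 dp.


Mass = 341.0*8.3/1000 = 2.8303 kg
Cost = 2.8303 * 147.3 = 416.9032 $


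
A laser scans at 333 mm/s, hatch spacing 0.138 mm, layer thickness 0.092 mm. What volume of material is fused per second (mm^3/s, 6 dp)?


Rate = 333 * 0.138 * 0.092 = 4.227768 mm^3/s


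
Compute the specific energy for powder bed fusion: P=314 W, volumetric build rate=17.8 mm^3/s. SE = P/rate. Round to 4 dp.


SE = 314 / 17.8 = 17.6404 J/mm^3


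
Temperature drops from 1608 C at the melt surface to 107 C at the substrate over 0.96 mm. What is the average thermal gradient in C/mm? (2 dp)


G = (1608-107)/0.96 = 1563.54 C/mm


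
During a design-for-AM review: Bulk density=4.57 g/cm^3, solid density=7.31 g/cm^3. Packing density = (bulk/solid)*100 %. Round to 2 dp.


Packing = (4.57/7.31)*100 = 62.52 %


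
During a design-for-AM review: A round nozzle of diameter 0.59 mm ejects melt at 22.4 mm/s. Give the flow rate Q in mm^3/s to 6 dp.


A = pi*(0.59/2)^2 = 0.2733971 mm^2
Q = 0.2733971 * 22.4 = 6.124095 mm^3/s


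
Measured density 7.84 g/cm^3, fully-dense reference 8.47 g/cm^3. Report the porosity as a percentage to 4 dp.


Porosity = (1-7.84/8.47)*100 = 7.438 %


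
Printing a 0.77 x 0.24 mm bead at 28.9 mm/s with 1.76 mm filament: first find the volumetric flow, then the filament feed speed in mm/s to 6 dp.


Q = 0.77 * 0.24 * 28.9 = 5.34072 mm^3/s
A_fil = pi*(1.76/2)^2 = 2.43284935 mm^2
v_feed = 5.34072 / 2.43284935 = 2.195253 mm/s


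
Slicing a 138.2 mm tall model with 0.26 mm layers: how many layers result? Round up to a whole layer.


Layers = ceil(138.2/0.26) = 532


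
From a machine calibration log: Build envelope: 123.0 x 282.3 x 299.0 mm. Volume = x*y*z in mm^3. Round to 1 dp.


V = 123.0 * 282.3 * 299.0 = 10382147.1 mm^3


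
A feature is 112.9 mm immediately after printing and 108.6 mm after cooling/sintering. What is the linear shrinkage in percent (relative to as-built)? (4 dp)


Shrinkage = ((112.9-108.6)/112.9)*100 = 3.8087 %


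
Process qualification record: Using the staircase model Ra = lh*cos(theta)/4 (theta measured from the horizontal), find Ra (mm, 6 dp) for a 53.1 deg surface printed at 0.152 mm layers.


Ra = 0.152 * cos(53.1) / 4 = 0.022816 mm


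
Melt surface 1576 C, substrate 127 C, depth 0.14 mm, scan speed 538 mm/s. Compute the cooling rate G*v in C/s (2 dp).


G = (1576-127)/0.14 = 10350.0 C/mm
CR = 10350.0 * 538 = 5568300.0 C/s


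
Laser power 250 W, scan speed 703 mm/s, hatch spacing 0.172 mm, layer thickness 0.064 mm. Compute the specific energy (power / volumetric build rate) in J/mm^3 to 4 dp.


Build rate = 703 * 0.172 * 0.064 = 7.738624 mm^3/s
SE = 250 / 7.738624 = 32.3055 J/mm^3


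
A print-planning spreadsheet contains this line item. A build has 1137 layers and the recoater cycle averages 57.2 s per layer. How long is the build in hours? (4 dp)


t = 1137 * 57.2 / 3600 = 18.0657 hrs


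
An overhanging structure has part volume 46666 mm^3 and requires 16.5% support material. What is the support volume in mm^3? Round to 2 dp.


V_support = 46666 * 0.165 = 7699.89 mm^3


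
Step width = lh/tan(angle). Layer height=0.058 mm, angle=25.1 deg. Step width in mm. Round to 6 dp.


step = 0.058 / tan(25.1) = 0.123817 mm


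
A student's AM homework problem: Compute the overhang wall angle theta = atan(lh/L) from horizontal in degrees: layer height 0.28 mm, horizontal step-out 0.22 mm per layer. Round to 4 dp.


angle = atan(0.28/0.22) = 51.8428 degrees


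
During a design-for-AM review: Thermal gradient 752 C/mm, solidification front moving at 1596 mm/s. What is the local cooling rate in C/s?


CR = 752 * 1596 = 1200192 C/s


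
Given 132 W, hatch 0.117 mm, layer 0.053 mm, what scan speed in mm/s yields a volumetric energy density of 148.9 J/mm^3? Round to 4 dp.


v = 132 / (148.9*0.117*0.053) = 142.961 mm/s


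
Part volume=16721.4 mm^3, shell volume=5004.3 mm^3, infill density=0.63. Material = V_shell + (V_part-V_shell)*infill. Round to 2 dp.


V_infill = (16721.4 - 5004.3) * 0.63 = 7381.77
V_total = 5004.3 + 7381.77 = 12386.07 mm^3


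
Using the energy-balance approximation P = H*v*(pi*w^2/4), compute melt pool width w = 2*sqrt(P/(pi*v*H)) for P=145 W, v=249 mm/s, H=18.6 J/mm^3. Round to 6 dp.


w = 2*sqrt(145/(pi*249*18.6)) = 0.199656 mm


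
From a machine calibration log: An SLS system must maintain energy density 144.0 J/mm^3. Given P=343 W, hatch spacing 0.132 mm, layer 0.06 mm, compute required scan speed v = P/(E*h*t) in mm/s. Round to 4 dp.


v = 343 / (144.0*0.132*0.06) = 300.7506 mm/s


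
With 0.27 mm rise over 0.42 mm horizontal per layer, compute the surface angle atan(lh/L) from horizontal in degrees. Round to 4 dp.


angle = atan(0.27/0.42) = 32.7352 degrees


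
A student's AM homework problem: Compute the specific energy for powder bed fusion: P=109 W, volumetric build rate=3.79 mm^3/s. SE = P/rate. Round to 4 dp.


SE = 109 / 3.79 = 28.7599 J/mm^3


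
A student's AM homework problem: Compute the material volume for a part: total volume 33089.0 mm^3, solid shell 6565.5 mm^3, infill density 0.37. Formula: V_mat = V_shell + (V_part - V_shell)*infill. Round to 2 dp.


V_infill = (33089.0 - 6565.5) * 0.37 = 9813.7
V_total = 6565.5 + 9813.7 = 16379.2 mm^3


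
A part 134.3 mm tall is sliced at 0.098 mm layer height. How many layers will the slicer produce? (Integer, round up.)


Layers = ceil(134.3/0.098) = 1371


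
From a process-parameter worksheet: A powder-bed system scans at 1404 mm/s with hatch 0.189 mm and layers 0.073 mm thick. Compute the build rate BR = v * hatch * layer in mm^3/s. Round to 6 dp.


Rate = 1404 * 0.189 * 0.073 = 19.370988 mm^3/s


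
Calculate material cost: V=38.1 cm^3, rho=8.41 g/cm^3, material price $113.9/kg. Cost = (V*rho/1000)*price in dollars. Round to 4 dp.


Mass = 38.1*8.41/1000 = 0.320421 kg
Cost = 0.320421 * 113.9 = 36.496 $


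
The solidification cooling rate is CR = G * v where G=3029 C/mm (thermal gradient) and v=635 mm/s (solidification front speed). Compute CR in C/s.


CR = 3029 * 635 = 1923415 C/s


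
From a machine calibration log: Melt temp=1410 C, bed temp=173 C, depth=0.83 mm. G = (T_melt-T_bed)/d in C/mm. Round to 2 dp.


G = (1410-173)/0.83 = 1490.36 C/mm


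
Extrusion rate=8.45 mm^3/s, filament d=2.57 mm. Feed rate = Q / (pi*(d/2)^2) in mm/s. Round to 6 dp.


A = pi*(2.57/2)^2 = 5.187476
v = 8.45 / 5.187476 = 1.628923 mm/s


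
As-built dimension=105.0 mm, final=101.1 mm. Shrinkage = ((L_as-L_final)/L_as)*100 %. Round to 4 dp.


Shrinkage = ((105.0-101.1)/105.0)*100 = 3.7143 %


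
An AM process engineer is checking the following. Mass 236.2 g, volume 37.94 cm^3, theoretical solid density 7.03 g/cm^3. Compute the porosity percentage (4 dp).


rho_part = 236.2 / 37.94 = 6.2256194 g/cm^3
Porosity = (1 - 6.2256194/7.03)*100 = 11.4421 %


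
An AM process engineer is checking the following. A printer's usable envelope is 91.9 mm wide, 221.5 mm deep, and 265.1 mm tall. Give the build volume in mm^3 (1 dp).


V = 91.9 * 221.5 * 265.1 = 5396335.8 mm^3


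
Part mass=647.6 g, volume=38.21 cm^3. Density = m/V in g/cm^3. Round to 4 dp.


rho = 647.6 / 38.21 = 16.9484 g/cm^3


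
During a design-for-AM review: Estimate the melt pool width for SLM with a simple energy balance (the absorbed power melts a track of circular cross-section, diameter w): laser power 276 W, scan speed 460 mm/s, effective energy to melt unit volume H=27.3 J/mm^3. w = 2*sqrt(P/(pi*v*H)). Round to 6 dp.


w = 2*sqrt(276/(pi*460*27.3)) = 0.167282 mm


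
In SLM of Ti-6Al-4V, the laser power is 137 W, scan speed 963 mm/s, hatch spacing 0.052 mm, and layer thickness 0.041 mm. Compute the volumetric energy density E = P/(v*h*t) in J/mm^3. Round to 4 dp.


E = 137 / (963*0.052*0.041) = 66.7278 J/mm^3


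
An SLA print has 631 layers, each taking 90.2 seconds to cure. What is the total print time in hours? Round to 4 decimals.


t = 631 * 90.2 / 3600 = 15.8101 hrs


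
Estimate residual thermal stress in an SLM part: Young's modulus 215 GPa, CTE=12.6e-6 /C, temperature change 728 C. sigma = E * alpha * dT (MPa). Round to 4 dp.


sigma = 215*1000 * 12.6e-6 * 728 = 1972.152 MPa


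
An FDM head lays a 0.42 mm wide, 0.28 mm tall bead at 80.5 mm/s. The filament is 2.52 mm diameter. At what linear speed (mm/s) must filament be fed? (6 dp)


Q = 0.42 * 0.28 * 80.5 = 9.4668 mm^3/s
A_fil = pi*(2.52/2)^2 = 4.9875925 mm^2
v_feed = 9.4668 / 4.9875925 = 1.89807 mm/s


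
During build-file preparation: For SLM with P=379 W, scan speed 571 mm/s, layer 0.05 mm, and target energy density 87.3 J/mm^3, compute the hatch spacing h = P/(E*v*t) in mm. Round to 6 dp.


h = 379 / (87.3*571*0.05) = 0.152061 mm


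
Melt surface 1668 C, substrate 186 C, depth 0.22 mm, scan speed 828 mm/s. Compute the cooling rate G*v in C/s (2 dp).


G = (1668-186)/0.22 = 6736.36363636 C/mm
CR = 6736.36363636 * 828 = 5577709.09 C/s


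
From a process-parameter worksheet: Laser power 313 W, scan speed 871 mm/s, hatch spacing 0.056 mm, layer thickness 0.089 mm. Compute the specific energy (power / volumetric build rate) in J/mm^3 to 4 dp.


Build rate = 871 * 0.056 * 0.089 = 4.341064 mm^3/s
SE = 313 / 4.341064 = 72.1021 J/mm^3


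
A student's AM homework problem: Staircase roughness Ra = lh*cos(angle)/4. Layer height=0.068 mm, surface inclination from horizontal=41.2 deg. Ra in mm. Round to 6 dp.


Ra = 0.068 * cos(41.2) / 4 = 0.012791 mm


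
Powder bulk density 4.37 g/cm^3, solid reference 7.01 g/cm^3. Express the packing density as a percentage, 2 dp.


Packing = (4.37/7.01)*100 = 62.34 %


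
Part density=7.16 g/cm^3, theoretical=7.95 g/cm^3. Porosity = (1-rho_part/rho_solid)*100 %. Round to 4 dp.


Porosity = (1-7.16/7.95)*100 = 9.9371 %


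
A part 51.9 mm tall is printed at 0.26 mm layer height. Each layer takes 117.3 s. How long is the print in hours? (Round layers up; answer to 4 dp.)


Layers = ceil(51.9/0.26) = 200
t = 200 * 117.3 / 3600 = 6.5167 hrs


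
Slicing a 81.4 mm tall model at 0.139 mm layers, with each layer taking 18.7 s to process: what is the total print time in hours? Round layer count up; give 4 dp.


Layers = ceil(81.4/0.139) = 586
t = 586 * 18.7 / 3600 = 3.0439 hrs


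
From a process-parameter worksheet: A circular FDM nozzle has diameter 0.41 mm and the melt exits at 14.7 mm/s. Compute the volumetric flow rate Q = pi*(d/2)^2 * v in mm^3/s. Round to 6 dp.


A = pi*(0.41/2)^2 = 0.13202543 mm^2
Q = 0.13202543 * 14.7 = 1.940774 mm^3/s


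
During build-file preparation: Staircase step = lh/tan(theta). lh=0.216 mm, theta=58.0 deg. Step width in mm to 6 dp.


step = 0.216 / tan(58.0) = 0.134972 mm


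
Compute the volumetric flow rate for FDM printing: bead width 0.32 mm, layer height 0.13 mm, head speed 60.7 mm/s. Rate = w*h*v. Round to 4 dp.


Rate = 0.32 * 0.13 * 60.7 = 2.5251 mm^3/s


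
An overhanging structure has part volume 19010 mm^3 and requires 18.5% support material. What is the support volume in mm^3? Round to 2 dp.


V_support = 19010 * 0.185 = 3516.85 mm^3


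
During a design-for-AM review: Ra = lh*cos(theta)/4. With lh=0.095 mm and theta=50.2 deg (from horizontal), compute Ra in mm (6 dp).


Ra = 0.095 * cos(50.2) / 4 = 0.015203 mm


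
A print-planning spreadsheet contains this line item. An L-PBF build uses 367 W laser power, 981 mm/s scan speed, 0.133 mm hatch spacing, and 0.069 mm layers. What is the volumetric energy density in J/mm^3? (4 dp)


E = 367 / (981*0.133*0.069) = 40.7658 J/mm^3


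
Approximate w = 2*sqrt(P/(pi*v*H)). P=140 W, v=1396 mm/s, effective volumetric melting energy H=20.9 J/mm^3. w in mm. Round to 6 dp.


w = 2*sqrt(140/(pi*1396*20.9)) = 0.078163 mm


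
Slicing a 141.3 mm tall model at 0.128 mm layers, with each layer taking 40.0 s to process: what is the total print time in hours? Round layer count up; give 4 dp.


Layers = ceil(141.3/0.128) = 1104
t = 1104 * 40.0 / 3600 = 12.2667 hrs


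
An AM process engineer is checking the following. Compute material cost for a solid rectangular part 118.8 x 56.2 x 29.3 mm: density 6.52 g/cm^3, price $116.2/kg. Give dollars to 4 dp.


V = 118.8 * 56.2 * 29.3 = 195623.208 mm^3 = 195.623208 cm^3
Mass = 195.623208 * 6.52 / 1000 = 1.27546332 kg
Cost = 1.27546332 * 116.2 = 148.2088 $


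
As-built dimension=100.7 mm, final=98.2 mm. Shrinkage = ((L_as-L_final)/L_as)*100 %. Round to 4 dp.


Shrinkage = ((100.7-98.2)/100.7)*100 = 2.4826 %


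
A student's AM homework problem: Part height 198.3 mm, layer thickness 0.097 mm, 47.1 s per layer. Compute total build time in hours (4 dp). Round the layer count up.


Layers = ceil(198.3/0.097) = 2045
t = 2045 * 47.1 / 3600 = 26.7554 hrs


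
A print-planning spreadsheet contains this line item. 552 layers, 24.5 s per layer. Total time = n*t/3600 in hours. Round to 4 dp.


t = 552 * 24.5 / 3600 = 3.7567 hrs


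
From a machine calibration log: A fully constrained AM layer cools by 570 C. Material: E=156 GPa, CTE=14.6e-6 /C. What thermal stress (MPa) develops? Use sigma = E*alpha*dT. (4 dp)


sigma = 156*1000 * 14.6e-6 * 570 = 1298.232 MPa


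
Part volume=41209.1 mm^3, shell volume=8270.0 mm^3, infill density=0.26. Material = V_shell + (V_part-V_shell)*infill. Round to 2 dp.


V_infill = (41209.1 - 8270.0) * 0.26 = 8564.17
V_total = 8270.0 + 8564.17 = 16834.17 mm^3


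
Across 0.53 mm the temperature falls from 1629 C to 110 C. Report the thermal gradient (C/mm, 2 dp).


G = (1629-110)/0.53 = 2866.04 C/mm


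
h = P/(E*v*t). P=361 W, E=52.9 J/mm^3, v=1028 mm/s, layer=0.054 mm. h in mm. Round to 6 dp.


h = 361 / (52.9*1028*0.054) = 0.122932 mm


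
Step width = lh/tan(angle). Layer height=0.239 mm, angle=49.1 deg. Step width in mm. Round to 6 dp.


step = 0.239 / tan(49.1) = 0.207028 mm


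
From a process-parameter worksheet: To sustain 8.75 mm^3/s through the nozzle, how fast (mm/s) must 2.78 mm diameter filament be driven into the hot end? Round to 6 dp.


A = pi*(2.78/2)^2 = 6.069871
v = 8.75 / 6.069871 = 1.441546 mm/s


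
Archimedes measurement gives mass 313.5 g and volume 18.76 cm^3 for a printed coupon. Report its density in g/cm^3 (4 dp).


rho = 313.5 / 18.76 = 16.7111 g/cm^3


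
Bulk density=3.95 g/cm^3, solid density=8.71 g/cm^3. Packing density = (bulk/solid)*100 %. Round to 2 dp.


Packing = (3.95/8.71)*100 = 45.35 %


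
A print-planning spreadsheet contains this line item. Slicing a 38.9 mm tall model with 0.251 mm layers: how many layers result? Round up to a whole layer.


Layers = ceil(38.9/0.251) = 155


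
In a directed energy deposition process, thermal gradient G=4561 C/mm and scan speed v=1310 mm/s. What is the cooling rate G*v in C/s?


CR = 4561 * 1310 = 5974910 C/s


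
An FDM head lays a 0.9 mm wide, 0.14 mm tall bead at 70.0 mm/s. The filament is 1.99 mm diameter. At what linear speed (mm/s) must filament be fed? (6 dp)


Q = 0.9 * 0.14 * 70.0 = 8.82 mm^3/s
A_fil = pi*(1.99/2)^2 = 3.11025527 mm^2
v_feed = 8.82 / 3.11025527 = 2.83578 mm/s


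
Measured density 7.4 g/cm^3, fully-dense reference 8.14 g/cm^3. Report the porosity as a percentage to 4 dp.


Porosity = (1-7.4/8.14)*100 = 9.0909 %


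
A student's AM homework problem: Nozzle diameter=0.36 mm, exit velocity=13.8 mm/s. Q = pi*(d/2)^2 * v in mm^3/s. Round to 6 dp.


A = pi*(0.36/2)^2 = 0.1017876 mm^2
Q = 0.1017876 * 13.8 = 1.404669 mm^3/s


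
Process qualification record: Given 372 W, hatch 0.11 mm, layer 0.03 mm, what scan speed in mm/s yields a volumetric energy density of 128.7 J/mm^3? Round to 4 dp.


v = 372 / (128.7*0.11*0.03) = 875.8918 mm/s


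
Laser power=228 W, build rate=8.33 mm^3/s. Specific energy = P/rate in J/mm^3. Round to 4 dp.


SE = 228 / 8.33 = 27.3709 J/mm^3


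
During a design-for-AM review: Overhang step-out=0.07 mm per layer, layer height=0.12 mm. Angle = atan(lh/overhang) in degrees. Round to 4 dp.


angle = atan(0.12/0.07) = 59.7436 degrees


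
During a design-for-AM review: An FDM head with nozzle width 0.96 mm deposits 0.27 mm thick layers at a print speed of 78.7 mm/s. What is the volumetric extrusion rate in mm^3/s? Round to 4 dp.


Rate = 0.96 * 0.27 * 78.7 = 20.399 mm^3/s


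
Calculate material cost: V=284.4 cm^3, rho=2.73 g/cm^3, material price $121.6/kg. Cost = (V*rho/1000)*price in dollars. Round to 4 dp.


Mass = 284.4*2.73/1000 = 0.776412 kg
Cost = 0.776412 * 121.6 = 94.4117 $


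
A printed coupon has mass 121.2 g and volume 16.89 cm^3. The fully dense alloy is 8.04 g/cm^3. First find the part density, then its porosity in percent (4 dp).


rho_part = 121.2 / 16.89 = 7.17584369 g/cm^3
Porosity = (1 - 7.17584369/8.04)*100 = 10.7482 %


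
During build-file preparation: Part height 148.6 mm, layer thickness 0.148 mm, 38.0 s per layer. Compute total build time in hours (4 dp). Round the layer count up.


Layers = ceil(148.6/0.148) = 1005
t = 1005 * 38.0 / 3600 = 10.6083 hrs


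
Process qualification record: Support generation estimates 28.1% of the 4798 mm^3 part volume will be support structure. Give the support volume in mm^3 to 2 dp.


V_support = 4798 * 0.281 = 1348.24 mm^3


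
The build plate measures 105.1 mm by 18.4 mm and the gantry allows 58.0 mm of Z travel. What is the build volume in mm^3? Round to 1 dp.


V = 105.1 * 18.4 * 58.0 = 112162.7 mm^3


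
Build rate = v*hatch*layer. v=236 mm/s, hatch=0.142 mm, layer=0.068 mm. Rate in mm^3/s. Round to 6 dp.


Rate = 236 * 0.142 * 0.068 = 2.278816 mm^3/s


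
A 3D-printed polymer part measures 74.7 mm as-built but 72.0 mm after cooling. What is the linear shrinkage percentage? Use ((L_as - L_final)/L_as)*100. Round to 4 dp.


Shrinkage = ((74.7-72.0)/74.7)*100 = 3.6145 %


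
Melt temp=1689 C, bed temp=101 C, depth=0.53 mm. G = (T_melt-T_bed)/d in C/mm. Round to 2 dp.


G = (1689-101)/0.53 = 2996.23 C/mm


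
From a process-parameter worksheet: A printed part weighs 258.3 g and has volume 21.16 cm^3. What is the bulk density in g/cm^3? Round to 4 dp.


rho = 258.3 / 21.16 = 12.207 g/cm^3


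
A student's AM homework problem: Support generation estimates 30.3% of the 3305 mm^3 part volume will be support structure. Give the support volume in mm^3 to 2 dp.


V_support = 3305 * 0.303 = 1001.42 mm^3


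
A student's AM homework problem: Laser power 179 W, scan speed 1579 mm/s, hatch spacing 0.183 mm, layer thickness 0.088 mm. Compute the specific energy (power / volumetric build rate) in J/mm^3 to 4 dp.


Build rate = 1579 * 0.183 * 0.088 = 25.428216 mm^3/s
SE = 179 / 25.428216 = 7.0394 J/mm^3


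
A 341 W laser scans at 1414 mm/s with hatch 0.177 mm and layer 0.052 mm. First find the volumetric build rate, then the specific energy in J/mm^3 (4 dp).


Build rate = 1414 * 0.177 * 0.052 = 13.014456 mm^3/s
SE = 341 / 13.014456 = 26.2016 J/mm^3


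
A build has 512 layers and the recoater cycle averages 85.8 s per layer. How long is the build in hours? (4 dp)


t = 512 * 85.8 / 3600 = 12.2027 hrs


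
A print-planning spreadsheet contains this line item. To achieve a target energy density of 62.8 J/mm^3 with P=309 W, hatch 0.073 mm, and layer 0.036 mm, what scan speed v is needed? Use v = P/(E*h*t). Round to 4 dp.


v = 309 / (62.8*0.073*0.036) = 1872.2915 mm/s


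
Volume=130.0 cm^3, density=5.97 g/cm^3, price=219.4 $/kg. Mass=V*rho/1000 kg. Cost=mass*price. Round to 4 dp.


Mass = 130.0*5.97/1000 = 0.7761 kg
Cost = 0.7761 * 219.4 = 170.2763 $


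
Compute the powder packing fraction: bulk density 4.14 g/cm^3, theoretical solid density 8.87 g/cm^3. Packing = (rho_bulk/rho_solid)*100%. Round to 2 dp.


Packing = (4.14/8.87)*100 = 46.67 %


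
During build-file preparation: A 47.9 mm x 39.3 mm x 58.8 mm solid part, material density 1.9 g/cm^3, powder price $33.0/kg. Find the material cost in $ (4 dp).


V = 47.9 * 39.3 * 58.8 = 110689.236 mm^3 = 110.689236 cm^3
Mass = 110.689236 * 1.9 / 1000 = 0.21030955 kg
Cost = 0.21030955 * 33.0 = 6.9402 $


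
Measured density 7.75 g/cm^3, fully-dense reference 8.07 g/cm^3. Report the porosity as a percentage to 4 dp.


Porosity = (1-7.75/8.07)*100 = 3.9653 %


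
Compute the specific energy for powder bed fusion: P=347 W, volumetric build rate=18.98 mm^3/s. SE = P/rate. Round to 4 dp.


SE = 347 / 18.98 = 18.2824 J/mm^3


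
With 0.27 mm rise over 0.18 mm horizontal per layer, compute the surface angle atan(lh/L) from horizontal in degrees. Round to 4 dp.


angle = atan(0.27/0.18) = 56.3099 degrees


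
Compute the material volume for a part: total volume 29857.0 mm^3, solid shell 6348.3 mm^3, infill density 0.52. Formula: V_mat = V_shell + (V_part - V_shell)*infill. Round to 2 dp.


V_infill = (29857.0 - 6348.3) * 0.52 = 12224.52
V_total = 6348.3 + 12224.52 = 18572.82 mm^3


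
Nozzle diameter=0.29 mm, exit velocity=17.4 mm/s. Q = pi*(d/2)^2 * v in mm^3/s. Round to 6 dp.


A = pi*(0.29/2)^2 = 0.06605199 mm^2
Q = 0.06605199 * 17.4 = 1.149305 mm^3/s


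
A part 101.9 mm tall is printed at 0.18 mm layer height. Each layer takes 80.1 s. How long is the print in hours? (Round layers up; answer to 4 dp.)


Layers = ceil(101.9/0.18) = 567
t = 567 * 80.1 / 3600 = 12.6158 hrs


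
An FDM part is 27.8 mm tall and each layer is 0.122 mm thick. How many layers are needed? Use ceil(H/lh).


Layers = ceil(27.8/0.122) = 228


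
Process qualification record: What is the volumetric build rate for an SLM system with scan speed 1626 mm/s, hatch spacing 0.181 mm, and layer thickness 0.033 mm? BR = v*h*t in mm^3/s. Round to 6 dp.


Rate = 1626 * 0.181 * 0.033 = 9.712098 mm^3/s


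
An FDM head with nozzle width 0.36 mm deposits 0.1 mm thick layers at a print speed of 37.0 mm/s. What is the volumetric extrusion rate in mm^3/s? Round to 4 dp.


Rate = 0.36 * 0.1 * 37.0 = 1.332 mm^3/s


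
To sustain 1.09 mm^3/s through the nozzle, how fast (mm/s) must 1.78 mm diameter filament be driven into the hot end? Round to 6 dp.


A = pi*(1.78/2)^2 = 2.488456
v = 1.09 / 2.488456 = 0.438023 mm/s


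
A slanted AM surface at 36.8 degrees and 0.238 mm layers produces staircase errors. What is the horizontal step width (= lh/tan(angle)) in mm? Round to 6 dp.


step = 0.238 / tan(36.8) = 0.318141 mm


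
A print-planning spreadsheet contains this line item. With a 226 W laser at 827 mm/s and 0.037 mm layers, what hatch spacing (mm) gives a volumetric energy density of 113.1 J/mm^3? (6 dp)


h = 226 / (113.1*827*0.037) = 0.065304 mm


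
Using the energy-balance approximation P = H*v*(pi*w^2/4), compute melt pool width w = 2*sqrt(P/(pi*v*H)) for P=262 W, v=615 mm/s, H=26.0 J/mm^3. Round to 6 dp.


w = 2*sqrt(262/(pi*615*26.0)) = 0.144438 mm


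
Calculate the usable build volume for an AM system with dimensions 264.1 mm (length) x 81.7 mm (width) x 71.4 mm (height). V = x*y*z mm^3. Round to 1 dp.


V = 264.1 * 81.7 * 71.4 = 1540595.7 mm^3


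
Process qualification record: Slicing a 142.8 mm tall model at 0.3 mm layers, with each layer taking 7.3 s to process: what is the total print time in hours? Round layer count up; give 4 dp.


Layers = ceil(142.8/0.3) = 476
t = 476 * 7.3 / 3600 = 0.9652 hrs


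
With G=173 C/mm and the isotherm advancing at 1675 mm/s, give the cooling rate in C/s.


CR = 173 * 1675 = 289775 C/s


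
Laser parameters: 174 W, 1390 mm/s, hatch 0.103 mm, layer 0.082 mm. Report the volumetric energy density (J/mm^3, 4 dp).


E = 174 / (1390*0.103*0.082) = 14.8212 J/mm^3


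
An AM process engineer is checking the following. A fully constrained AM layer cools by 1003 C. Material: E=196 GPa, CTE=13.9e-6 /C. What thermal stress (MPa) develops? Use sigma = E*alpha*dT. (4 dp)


sigma = 196*1000 * 13.9e-6 * 1003 = 2732.5732 MPa


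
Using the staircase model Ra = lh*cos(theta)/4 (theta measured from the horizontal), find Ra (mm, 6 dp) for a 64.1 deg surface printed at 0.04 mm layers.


Ra = 0.04 * cos(64.1) / 4 = 0.004368 mm


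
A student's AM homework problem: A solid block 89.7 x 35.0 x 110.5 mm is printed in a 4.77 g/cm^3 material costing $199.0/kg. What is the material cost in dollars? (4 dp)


V = 89.7 * 35.0 * 110.5 = 346914.75 mm^3 = 346.91475 cm^3
Mass = 346.91475 * 4.77 / 1000 = 1.65478336 kg
Cost = 1.65478336 * 199.0 = 329.3019 $


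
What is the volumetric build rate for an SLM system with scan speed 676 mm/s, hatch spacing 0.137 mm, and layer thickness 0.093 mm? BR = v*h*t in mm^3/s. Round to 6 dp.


Rate = 676 * 0.137 * 0.093 = 8.612916 mm^3/s


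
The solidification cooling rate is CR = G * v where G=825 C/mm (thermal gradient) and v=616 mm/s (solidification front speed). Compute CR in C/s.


CR = 825 * 616 = 508200 C/s


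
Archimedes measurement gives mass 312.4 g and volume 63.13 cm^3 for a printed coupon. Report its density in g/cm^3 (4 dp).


rho = 312.4 / 63.13 = 4.9485 g/cm^3


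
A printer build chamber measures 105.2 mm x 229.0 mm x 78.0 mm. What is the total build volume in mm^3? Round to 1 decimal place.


V = 105.2 * 229.0 * 78.0 = 1879082.4 mm^3


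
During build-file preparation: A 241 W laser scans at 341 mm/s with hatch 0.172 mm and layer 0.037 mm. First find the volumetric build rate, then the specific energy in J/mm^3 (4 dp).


Build rate = 341 * 0.172 * 0.037 = 2.170124 mm^3/s
SE = 241 / 2.170124 = 111.0536 J/mm^3


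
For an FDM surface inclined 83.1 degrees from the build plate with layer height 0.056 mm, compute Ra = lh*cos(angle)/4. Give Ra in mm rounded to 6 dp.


Ra = 0.056 * cos(83.1) / 4 = 0.001682 mm


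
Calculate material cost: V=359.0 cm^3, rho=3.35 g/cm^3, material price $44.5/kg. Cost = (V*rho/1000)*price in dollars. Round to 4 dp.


Mass = 359.0*3.35/1000 = 1.20265 kg
Cost = 1.20265 * 44.5 = 53.5179 $


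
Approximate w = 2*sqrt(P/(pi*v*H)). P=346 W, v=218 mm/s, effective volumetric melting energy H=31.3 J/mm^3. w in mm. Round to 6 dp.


w = 2*sqrt(346/(pi*218*31.3)) = 0.254093 mm


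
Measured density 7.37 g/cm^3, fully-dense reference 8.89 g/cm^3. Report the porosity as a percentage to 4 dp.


Porosity = (1-7.37/8.89)*100 = 17.0979 %


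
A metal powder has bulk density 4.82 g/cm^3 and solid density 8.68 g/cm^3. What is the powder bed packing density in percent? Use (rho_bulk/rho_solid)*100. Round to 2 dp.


Packing = (4.82/8.68)*100 = 55.53 %


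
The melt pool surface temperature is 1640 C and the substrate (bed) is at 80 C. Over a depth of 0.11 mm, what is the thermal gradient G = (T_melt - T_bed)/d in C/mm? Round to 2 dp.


G = (1640-80)/0.11 = 14181.82 C/mm


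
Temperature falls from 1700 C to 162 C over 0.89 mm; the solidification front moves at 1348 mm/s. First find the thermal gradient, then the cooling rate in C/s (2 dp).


G = (1700-162)/0.89 = 1728.08988764 C/mm
CR = 1728.08988764 * 1348 = 2329465.17 C/s


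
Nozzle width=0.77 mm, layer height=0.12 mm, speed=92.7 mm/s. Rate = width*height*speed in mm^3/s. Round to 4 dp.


Rate = 0.77 * 0.12 * 92.7 = 8.5655 mm^3/s


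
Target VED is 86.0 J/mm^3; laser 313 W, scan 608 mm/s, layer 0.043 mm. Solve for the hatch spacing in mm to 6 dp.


h = 313 / (86.0*608*0.043) = 0.139211 mm


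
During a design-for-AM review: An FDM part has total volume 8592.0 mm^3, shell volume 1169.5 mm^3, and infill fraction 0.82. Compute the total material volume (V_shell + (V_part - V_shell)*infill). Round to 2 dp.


V_infill = (8592.0 - 1169.5) * 0.82 = 6086.45
V_total = 1169.5 + 6086.45 = 7255.95 mm^3


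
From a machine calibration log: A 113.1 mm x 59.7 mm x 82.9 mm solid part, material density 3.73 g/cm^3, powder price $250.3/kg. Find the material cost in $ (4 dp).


V = 113.1 * 59.7 * 82.9 = 559746.603 mm^3 = 559.746603 cm^3
Mass = 559.746603 * 3.73 / 1000 = 2.08785483 kg
Cost = 2.08785483 * 250.3 = 522.5901 $


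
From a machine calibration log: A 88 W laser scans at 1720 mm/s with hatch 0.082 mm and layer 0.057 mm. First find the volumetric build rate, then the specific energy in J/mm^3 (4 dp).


Build rate = 1720 * 0.082 * 0.057 = 8.03928 mm^3/s
SE = 88 / 8.03928 = 10.9463 J/mm^3


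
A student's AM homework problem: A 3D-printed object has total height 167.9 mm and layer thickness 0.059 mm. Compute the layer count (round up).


Layers = ceil(167.9/0.059) = 2846


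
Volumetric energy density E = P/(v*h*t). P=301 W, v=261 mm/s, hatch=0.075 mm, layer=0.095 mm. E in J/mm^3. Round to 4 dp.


E = 301 / (261*0.075*0.095) = 161.8606 J/mm^3


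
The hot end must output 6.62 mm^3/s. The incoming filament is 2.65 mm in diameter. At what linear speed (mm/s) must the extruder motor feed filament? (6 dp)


A = pi*(2.65/2)^2 = 5.515459
v = 6.62 / 5.515459 = 1.200263 mm/s


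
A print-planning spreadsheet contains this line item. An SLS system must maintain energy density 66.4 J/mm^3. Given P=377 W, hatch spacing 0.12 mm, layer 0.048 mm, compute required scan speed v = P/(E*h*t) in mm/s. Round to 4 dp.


v = 377 / (66.4*0.12*0.048) = 985.7137 mm/s


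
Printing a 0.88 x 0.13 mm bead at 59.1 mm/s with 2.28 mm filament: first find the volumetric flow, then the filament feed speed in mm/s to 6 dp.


Q = 0.88 * 0.13 * 59.1 = 6.76104 mm^3/s
A_fil = pi*(2.28/2)^2 = 4.08281381 mm^2
v_feed = 6.76104 / 4.08281381 = 1.655976 mm/s


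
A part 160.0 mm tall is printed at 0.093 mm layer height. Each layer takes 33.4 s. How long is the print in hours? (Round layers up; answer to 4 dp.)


Layers = ceil(160.0/0.093) = 1721
t = 1721 * 33.4 / 3600 = 15.9671 hrs


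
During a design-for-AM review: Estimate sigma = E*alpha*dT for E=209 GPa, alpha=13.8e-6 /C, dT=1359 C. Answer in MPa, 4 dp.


sigma = 209*1000 * 13.8e-6 * 1359 = 3919.6278 MPa


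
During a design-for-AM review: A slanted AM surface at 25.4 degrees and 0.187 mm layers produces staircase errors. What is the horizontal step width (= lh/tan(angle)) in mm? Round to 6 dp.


step = 0.187 / tan(25.4) = 0.393821 mm


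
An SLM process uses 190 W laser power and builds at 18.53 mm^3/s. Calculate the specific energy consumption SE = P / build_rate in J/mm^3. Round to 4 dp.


SE = 190 / 18.53 = 10.2536 J/mm^3


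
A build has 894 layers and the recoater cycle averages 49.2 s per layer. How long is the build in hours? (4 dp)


t = 894 * 49.2 / 3600 = 12.218 hrs


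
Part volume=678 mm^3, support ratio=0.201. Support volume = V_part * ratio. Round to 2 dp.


V_support = 678 * 0.201 = 136.28 mm^3


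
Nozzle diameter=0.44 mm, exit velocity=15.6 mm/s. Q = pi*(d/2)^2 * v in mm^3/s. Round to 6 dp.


A = pi*(0.44/2)^2 = 0.15205308 mm^2
Q = 0.15205308 * 15.6 = 2.372028 mm^3/s


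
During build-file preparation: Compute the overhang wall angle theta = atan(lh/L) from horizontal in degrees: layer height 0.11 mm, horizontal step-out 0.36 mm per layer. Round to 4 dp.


angle = atan(0.11/0.36) = 16.9908 degrees


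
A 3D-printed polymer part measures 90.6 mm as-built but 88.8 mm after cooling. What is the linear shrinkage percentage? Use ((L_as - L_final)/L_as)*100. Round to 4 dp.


Shrinkage = ((90.6-88.8)/90.6)*100 = 1.9868 %


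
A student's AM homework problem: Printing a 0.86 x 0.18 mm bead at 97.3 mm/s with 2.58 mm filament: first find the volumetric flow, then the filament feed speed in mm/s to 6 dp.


Q = 0.86 * 0.18 * 97.3 = 15.06204 mm^3/s
A_fil = pi*(2.58/2)^2 = 5.22792433 mm^2
v_feed = 15.06204 / 5.22792433 = 2.881075 mm/s


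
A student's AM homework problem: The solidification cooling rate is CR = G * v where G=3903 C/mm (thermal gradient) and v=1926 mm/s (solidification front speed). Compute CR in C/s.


CR = 3903 * 1926 = 7517178 C/s


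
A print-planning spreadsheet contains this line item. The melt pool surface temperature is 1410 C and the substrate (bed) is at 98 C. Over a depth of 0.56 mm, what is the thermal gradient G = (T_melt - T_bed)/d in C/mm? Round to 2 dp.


G = (1410-98)/0.56 = 2342.86 C/mm


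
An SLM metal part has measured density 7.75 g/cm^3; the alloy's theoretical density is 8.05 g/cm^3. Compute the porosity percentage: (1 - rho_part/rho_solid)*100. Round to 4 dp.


Porosity = (1-7.75/8.05)*100 = 3.7267 %


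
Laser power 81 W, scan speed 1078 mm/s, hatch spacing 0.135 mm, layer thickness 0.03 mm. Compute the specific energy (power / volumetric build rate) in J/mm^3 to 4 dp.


Build rate = 1078 * 0.135 * 0.03 = 4.3659 mm^3/s
SE = 81 / 4.3659 = 18.5529 J/mm^3


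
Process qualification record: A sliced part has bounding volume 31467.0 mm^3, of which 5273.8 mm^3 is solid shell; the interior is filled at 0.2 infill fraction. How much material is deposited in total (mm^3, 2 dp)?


V_infill = (31467.0 - 5273.8) * 0.2 = 5238.64
V_total = 5273.8 + 5238.64 = 10512.44 mm^3


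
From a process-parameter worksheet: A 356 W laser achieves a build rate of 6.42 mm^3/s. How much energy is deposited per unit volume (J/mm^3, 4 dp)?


SE = 356 / 6.42 = 55.4517 J/mm^3


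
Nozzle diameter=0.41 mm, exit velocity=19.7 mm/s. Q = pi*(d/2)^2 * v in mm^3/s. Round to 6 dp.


A = pi*(0.41/2)^2 = 0.13202543 mm^2
Q = 0.13202543 * 19.7 = 2.600901 mm^3/s


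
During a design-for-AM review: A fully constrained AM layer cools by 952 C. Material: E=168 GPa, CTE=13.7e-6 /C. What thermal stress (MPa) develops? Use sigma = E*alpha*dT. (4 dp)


sigma = 168*1000 * 13.7e-6 * 952 = 2191.1232 MPa


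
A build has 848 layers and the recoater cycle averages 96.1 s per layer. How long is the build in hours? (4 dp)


t = 848 * 96.1 / 3600 = 22.6369 hrs


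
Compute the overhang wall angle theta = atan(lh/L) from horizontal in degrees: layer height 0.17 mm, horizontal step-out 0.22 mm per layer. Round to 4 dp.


angle = atan(0.17/0.22) = 37.6942 degrees


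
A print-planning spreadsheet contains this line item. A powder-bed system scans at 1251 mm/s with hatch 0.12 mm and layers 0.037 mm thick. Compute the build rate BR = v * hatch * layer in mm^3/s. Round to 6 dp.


Rate = 1251 * 0.12 * 0.037 = 5.55444 mm^3/s


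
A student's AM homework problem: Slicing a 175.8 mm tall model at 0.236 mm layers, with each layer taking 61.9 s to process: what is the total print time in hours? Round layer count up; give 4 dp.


Layers = ceil(175.8/0.236) = 745
t = 745 * 61.9 / 3600 = 12.8099 hrs


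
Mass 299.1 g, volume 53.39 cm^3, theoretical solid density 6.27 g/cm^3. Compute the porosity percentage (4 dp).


rho_part = 299.1 / 53.39 = 5.60217269 g/cm^3
Porosity = (1 - 5.60217269/6.27)*100 = 10.6512 %


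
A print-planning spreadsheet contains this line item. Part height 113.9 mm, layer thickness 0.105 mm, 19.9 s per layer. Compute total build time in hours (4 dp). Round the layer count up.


Layers = ceil(113.9/0.105) = 1085
t = 1085 * 19.9 / 3600 = 5.9976 hrs
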